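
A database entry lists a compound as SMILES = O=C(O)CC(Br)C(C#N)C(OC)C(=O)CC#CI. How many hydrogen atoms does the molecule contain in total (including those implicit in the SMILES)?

11

Walk through each heavy atom and fill implicit hydrogens from standard valence (C 4, N 3, O 2, S 2, halogen 1):
  atom 1: O, bond orders sum to 2 (valence 2) → 0 H
  atom 2: C, bond orders sum to 4 (valence 4) → 0 H
  atom 3: O, bond orders sum to 1 (valence 2) → 1 H
  atom 4: C, bond orders sum to 2 (valence 4) → 2 H
  atom 5: C, bond orders sum to 3 (valence 4) → 1 H
  atom 6: Br (halogen, monovalent) → 0 H
  atom 7: C, bond orders sum to 3 (valence 4) → 1 H
  atom 8: C, bond orders sum to 4 (valence 4) → 0 H
  atom 9: N, bond orders sum to 3 (valence 3) → 0 H
  atom 10: C, bond orders sum to 3 (valence 4) → 1 H
  atom 11: O, bond orders sum to 2 (valence 2) → 0 H
  atom 12: C, bond orders sum to 1 (valence 4) → 3 H
  atom 13: C, bond orders sum to 4 (valence 4) → 0 H
  atom 14: O, bond orders sum to 2 (valence 2) → 0 H
  atom 15: C, bond orders sum to 2 (valence 4) → 2 H
  atom 16: C, bond orders sum to 4 (valence 4) → 0 H
  atom 17: C, bond orders sum to 4 (valence 4) → 0 H
  atom 18: I (halogen, monovalent) → 0 H
Total hydrogens: 11.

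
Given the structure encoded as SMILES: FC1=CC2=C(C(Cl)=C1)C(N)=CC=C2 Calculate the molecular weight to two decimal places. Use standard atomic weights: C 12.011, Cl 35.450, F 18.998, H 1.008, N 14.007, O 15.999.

First, the molecular formula is C10H7ClFN (counting implicit H from valence).
  C: 10 × 12.011 = 120.110
  Cl: 1 × 35.450 = 35.450
  F: 1 × 18.998 = 18.998
  H: 7 × 1.008 = 7.056
  N: 1 × 14.007 = 14.007
Sum: 10×12.011 + 1×35.450 + 1×18.998 + 7×1.008 + 1×14.007 = 195.621 → 195.62 g/mol.

195.62 g/mol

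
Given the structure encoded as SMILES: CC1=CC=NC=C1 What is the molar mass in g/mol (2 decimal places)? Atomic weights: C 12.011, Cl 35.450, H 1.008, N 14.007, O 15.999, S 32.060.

First, the molecular formula is C6H7N (counting implicit H from valence).
  C: 6 × 12.011 = 72.066
  H: 7 × 1.008 = 7.056
  N: 1 × 14.007 = 14.007
Sum: 6×12.011 + 7×1.008 + 1×14.007 = 93.129 → 93.13 g/mol.

93.13 g/mol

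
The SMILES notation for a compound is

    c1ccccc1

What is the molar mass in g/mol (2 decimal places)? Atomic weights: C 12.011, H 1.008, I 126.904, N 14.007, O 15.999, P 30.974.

First, the molecular formula is C6H6 (counting implicit H from valence).
  C: 6 × 12.011 = 72.066
  H: 6 × 1.008 = 6.048
Sum: 6×12.011 + 6×1.008 = 78.114 → 78.11 g/mol.

78.11 g/mol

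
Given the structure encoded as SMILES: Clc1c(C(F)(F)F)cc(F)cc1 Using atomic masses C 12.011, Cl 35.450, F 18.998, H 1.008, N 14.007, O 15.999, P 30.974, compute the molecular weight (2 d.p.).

First, the molecular formula is C7H3ClF4 (counting implicit H from valence).
  C: 7 × 12.011 = 84.077
  Cl: 1 × 35.450 = 35.450
  F: 4 × 18.998 = 75.992
  H: 3 × 1.008 = 3.024
Sum: 7×12.011 + 1×35.450 + 4×18.998 + 3×1.008 = 198.543 → 198.54 g/mol.

198.54 g/mol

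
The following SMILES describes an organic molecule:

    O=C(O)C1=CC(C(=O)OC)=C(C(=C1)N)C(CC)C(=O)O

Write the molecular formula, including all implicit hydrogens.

C13H15NO6

Walk through each heavy atom and fill implicit hydrogens from standard valence (C 4, N 3, O 2, S 2, halogen 1):
  atom 1: O, bond orders sum to 2 (valence 2) → 0 H
  atom 2: C, bond orders sum to 4 (valence 4) → 0 H
  atom 3: O, bond orders sum to 1 (valence 2) → 1 H
  atom 4: C, bond orders sum to 4 (valence 4) → 0 H
  atom 5: C, bond orders sum to 3 (valence 4) → 1 H
  atom 6: C, bond orders sum to 4 (valence 4) → 0 H
  atom 7: C, bond orders sum to 4 (valence 4) → 0 H
  atom 8: O, bond orders sum to 2 (valence 2) → 0 H
  atom 9: O, bond orders sum to 2 (valence 2) → 0 H
  atom 10: C, bond orders sum to 1 (valence 4) → 3 H
  atom 11: C, bond orders sum to 4 (valence 4) → 0 H
  atom 12: C, bond orders sum to 4 (valence 4) → 0 H
  atom 13: C, bond orders sum to 3 (valence 4) → 1 H
  atom 14: N, bond orders sum to 1 (valence 3) → 2 H
  atom 15: C, bond orders sum to 3 (valence 4) → 1 H
  atom 16: C, bond orders sum to 2 (valence 4) → 2 H
  atom 17: C, bond orders sum to 1 (valence 4) → 3 H
  atom 18: C, bond orders sum to 4 (valence 4) → 0 H
  atom 19: O, bond orders sum to 2 (valence 2) → 0 H
  atom 20: O, bond orders sum to 1 (valence 2) → 1 H
Totals → C:13, H:15, N:1, O:6.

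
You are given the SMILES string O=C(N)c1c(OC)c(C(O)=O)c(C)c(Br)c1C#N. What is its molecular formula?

Walk through each heavy atom and fill implicit hydrogens from standard valence (C 4, N 3, O 2, S 2, halogen 1); for lowercase aromatic atoms, an aromatic c carries 1 H when it has two neighbours and 0 H with three, and aromatic n carries 0 H:
  atom 1: O, bond orders sum to 2 (valence 2) → 0 H
  atom 2: C, bond orders sum to 4 (valence 4) → 0 H
  atom 3: N, bond orders sum to 1 (valence 3) → 2 H
  atom 4: aromatic c, 3 neighbours → 0 H
  atom 5: aromatic c, 3 neighbours → 0 H
  atom 6: O, bond orders sum to 2 (valence 2) → 0 H
  atom 7: C, bond orders sum to 1 (valence 4) → 3 H
  atom 8: aromatic c, 3 neighbours → 0 H
  atom 9: C, bond orders sum to 4 (valence 4) → 0 H
  atom 10: O, bond orders sum to 1 (valence 2) → 1 H
  atom 11: O, bond orders sum to 2 (valence 2) → 0 H
  atom 12: aromatic c, 3 neighbours → 0 H
  atom 13: C, bond orders sum to 1 (valence 4) → 3 H
  atom 14: aromatic c, 3 neighbours → 0 H
  atom 15: Br (halogen, monovalent) → 0 H
  atom 16: aromatic c, 3 neighbours → 0 H
  atom 17: C, bond orders sum to 4 (valence 4) → 0 H
  atom 18: N, bond orders sum to 3 (valence 3) → 0 H
Totals → C:11, H:9, Br:1, N:2, O:4.

C11H9BrN2O4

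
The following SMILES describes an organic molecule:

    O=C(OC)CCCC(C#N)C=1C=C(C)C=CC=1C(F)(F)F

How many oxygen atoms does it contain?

2

Scan the SMILES for O atoms (remember two-letter symbols like Cl and Br are single atoms).
Oxygen count: 2.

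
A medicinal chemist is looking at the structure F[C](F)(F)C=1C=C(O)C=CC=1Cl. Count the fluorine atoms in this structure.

3

Scan the SMILES for F atoms (remember two-letter symbols like Cl and Br are single atoms).
Fluorine count: 3.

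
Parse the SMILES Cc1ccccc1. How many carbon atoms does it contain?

7

Count every carbon token in the SMILES (each C, including those in ring-closure positions and inside branches).
Carbon count: 7.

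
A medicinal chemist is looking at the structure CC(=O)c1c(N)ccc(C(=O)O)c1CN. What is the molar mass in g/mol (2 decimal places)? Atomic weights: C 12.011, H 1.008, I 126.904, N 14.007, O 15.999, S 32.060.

208.22 g/mol

First, the molecular formula is C10H12N2O3 (counting implicit H from valence).
  C: 10 × 12.011 = 120.110
  H: 12 × 1.008 = 12.096
  N: 2 × 14.007 = 28.014
  O: 3 × 15.999 = 47.997
Sum: 10×12.011 + 12×1.008 + 2×14.007 + 3×15.999 = 208.217 → 208.22 g/mol.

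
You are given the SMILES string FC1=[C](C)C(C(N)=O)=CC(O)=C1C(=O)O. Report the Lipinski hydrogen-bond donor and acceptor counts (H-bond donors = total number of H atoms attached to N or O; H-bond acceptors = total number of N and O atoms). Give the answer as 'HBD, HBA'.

4, 5

Donors: find every N or O and count the H atoms it carries.
  atom 7 (N): bond orders sum to 1 → 2 H
  atom 8 (O): bond orders sum to 2 → 0 H
  atom 11 (O): bond orders sum to 1 → 1 H
  atom 14 (O): bond orders sum to 2 → 0 H
  atom 15 (O): bond orders sum to 1 → 1 H
Lipinski HBD = 4.
Acceptors: N atoms = 1, O atoms = 4 → HBA = 5.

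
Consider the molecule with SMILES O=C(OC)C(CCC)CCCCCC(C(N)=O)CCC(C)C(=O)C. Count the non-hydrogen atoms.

24

Every atom symbol written in the SMILES (organic subset) is one heavy atom; implicit H are not written.
Heavy atoms by element → C:19, N:1, O:4.
Total: 24.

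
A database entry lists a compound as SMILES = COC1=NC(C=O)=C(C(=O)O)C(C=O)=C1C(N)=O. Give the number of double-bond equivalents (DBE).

8

Molecular formula: C10H8N2O6.
DoU = (2C + 2 + N − H − X) / 2, where X is the halogen count and O/S are ignored.
    = (2·10 + 2 + 2 − 8 − 0) / 2 = 16 / 2 = 8.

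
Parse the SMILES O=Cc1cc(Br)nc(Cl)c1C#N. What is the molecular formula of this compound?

C7H2BrClN2O

Walk through each heavy atom and fill implicit hydrogens from standard valence (C 4, N 3, O 2, S 2, halogen 1); for lowercase aromatic atoms, an aromatic c carries 1 H when it has two neighbours and 0 H with three, and aromatic n carries 0 H:
  atom 1: O, bond orders sum to 2 (valence 2) → 0 H
  atom 2: C, bond orders sum to 3 (valence 4) → 1 H
  atom 3: aromatic c, 3 neighbours → 0 H
  atom 4: aromatic c, 2 neighbours → 1 H
  atom 5: aromatic c, 3 neighbours → 0 H
  atom 6: Br (halogen, monovalent) → 0 H
  atom 7: aromatic n, 2 neighbours → 0 H
  atom 8: aromatic c, 3 neighbours → 0 H
  atom 9: Cl (halogen, monovalent) → 0 H
  atom 10: aromatic c, 3 neighbours → 0 H
  atom 11: C, bond orders sum to 4 (valence 4) → 0 H
  atom 12: N, bond orders sum to 3 (valence 3) → 0 H
Totals → C:7, H:2, Br:1, Cl:1, N:2, O:1.
In Hill order: C7H2BrClN2O.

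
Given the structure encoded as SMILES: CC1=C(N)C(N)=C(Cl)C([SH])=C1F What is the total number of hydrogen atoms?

Walk through each heavy atom and fill implicit hydrogens from standard valence (C 4, N 3, O 2, S 2, halogen 1):
  atom 1: C, bond orders sum to 1 (valence 4) → 3 H
  atom 2: C, bond orders sum to 4 (valence 4) → 0 H
  atom 3: C, bond orders sum to 4 (valence 4) → 0 H
  atom 4: N, bond orders sum to 1 (valence 3) → 2 H
  atom 5: C, bond orders sum to 4 (valence 4) → 0 H
  atom 6: N, bond orders sum to 1 (valence 3) → 2 H
  atom 7: C, bond orders sum to 4 (valence 4) → 0 H
  atom 8: Cl (halogen, monovalent) → 0 H
  atom 9: C, bond orders sum to 4 (valence 4) → 0 H
  atom 10: S with explicit H count 1
  atom 11: C, bond orders sum to 4 (valence 4) → 0 H
  atom 12: F (halogen, monovalent) → 0 H
Total hydrogens: 8.

8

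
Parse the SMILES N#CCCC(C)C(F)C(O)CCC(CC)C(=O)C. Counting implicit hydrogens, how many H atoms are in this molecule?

Walk through each heavy atom and fill implicit hydrogens from standard valence (C 4, N 3, O 2, S 2, halogen 1):
  atom 1: N, bond orders sum to 3 (valence 3) → 0 H
  atom 2: C, bond orders sum to 4 (valence 4) → 0 H
  atom 3: C, bond orders sum to 2 (valence 4) → 2 H
  atom 4: C, bond orders sum to 2 (valence 4) → 2 H
  atom 5: C, bond orders sum to 3 (valence 4) → 1 H
  atom 6: C, bond orders sum to 1 (valence 4) → 3 H
  atom 7: C, bond orders sum to 3 (valence 4) → 1 H
  atom 8: F (halogen, monovalent) → 0 H
  atom 9: C, bond orders sum to 3 (valence 4) → 1 H
  atom 10: O, bond orders sum to 1 (valence 2) → 1 H
  atom 11: C, bond orders sum to 2 (valence 4) → 2 H
  atom 12: C, bond orders sum to 2 (valence 4) → 2 H
  atom 13: C, bond orders sum to 3 (valence 4) → 1 H
  atom 14: C, bond orders sum to 2 (valence 4) → 2 H
  atom 15: C, bond orders sum to 1 (valence 4) → 3 H
  atom 16: C, bond orders sum to 4 (valence 4) → 0 H
  atom 17: O, bond orders sum to 2 (valence 2) → 0 H
  atom 18: C, bond orders sum to 1 (valence 4) → 3 H
Total hydrogens: 24.

24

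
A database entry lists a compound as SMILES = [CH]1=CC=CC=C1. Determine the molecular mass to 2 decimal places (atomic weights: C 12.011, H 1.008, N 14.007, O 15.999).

First, the molecular formula is C6H6 (counting implicit H from valence).
  C: 6 × 12.011 = 72.066
  H: 6 × 1.008 = 6.048
Sum: 6×12.011 + 6×1.008 = 78.114 → 78.11 g/mol.

78.11 g/mol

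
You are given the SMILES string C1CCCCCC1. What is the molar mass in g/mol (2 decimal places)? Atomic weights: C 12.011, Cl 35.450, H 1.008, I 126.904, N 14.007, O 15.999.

First, the molecular formula is C7H14 (counting implicit H from valence).
  C: 7 × 12.011 = 84.077
  H: 14 × 1.008 = 14.112
Sum: 7×12.011 + 14×1.008 = 98.189 → 98.19 g/mol.

98.19 g/mol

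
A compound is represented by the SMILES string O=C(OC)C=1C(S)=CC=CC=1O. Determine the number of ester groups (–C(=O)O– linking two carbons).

1

The ester motif appears at heavy-atom position 2 in the SMILES.
Other groups present: 1 hydroxyl, 1 thiol.
Ester count: 1.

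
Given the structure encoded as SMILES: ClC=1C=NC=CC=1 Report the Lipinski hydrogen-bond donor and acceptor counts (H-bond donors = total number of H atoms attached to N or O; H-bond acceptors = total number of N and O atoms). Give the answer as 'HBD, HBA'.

0, 1

Donors: find every N or O and count the H atoms it carries.
  atom 4 (N): bond orders sum to 3 → 0 H
Lipinski HBD = 0.
Acceptors: N atoms = 1, O atoms = 0 → HBA = 1.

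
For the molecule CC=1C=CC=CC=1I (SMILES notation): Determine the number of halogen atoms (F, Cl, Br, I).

Halogen atoms appear at heavy-atom position 8 (1×I).
Halogen count: 1.

1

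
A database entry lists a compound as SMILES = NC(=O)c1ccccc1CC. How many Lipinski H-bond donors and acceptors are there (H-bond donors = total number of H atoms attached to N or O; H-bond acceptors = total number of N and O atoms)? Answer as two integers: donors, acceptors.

2, 2

Donors: find every N or O and count the H atoms it carries.
  atom 1 (N): bond orders sum to 1 → 2 H
  atom 3 (O): bond orders sum to 2 → 0 H
Lipinski HBD = 2.
Acceptors: N atoms = 1, O atoms = 1 → HBA = 2.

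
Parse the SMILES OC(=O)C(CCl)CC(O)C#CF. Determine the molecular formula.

Walk through each heavy atom and fill implicit hydrogens from standard valence (C 4, N 3, O 2, S 2, halogen 1):
  atom 1: O, bond orders sum to 1 (valence 2) → 1 H
  atom 2: C, bond orders sum to 4 (valence 4) → 0 H
  atom 3: O, bond orders sum to 2 (valence 2) → 0 H
  atom 4: C, bond orders sum to 3 (valence 4) → 1 H
  atom 5: C, bond orders sum to 2 (valence 4) → 2 H
  atom 6: Cl (halogen, monovalent) → 0 H
  atom 7: C, bond orders sum to 2 (valence 4) → 2 H
  atom 8: C, bond orders sum to 3 (valence 4) → 1 H
  atom 9: O, bond orders sum to 1 (valence 2) → 1 H
  atom 10: C, bond orders sum to 4 (valence 4) → 0 H
  atom 11: C, bond orders sum to 4 (valence 4) → 0 H
  atom 12: F (halogen, monovalent) → 0 H
Totals → C:7, H:8, Cl:1, F:1, O:3.

C7H8ClFO3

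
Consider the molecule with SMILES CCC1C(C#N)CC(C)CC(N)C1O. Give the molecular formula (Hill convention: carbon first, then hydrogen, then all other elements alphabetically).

C11H20N2O

Walk through each heavy atom and fill implicit hydrogens from standard valence (C 4, N 3, O 2, S 2, halogen 1):
  atom 1: C, bond orders sum to 1 (valence 4) → 3 H
  atom 2: C, bond orders sum to 2 (valence 4) → 2 H
  atom 3: C, bond orders sum to 3 (valence 4) → 1 H
  atom 4: C, bond orders sum to 3 (valence 4) → 1 H
  atom 5: C, bond orders sum to 4 (valence 4) → 0 H
  atom 6: N, bond orders sum to 3 (valence 3) → 0 H
  atom 7: C, bond orders sum to 2 (valence 4) → 2 H
  atom 8: C, bond orders sum to 3 (valence 4) → 1 H
  atom 9: C, bond orders sum to 1 (valence 4) → 3 H
  atom 10: C, bond orders sum to 2 (valence 4) → 2 H
  atom 11: C, bond orders sum to 3 (valence 4) → 1 H
  atom 12: N, bond orders sum to 1 (valence 3) → 2 H
  atom 13: C, bond orders sum to 3 (valence 4) → 1 H
  atom 14: O, bond orders sum to 1 (valence 2) → 1 H
Totals → C:11, H:20, N:2, O:1.
In Hill order: C11H20N2O.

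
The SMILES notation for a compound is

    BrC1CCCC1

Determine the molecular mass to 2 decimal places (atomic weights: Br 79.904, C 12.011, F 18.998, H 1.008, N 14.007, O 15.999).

149.03 g/mol

First, the molecular formula is C5H9Br (counting implicit H from valence).
  Br: 1 × 79.904 = 79.904
  C: 5 × 12.011 = 60.055
  H: 9 × 1.008 = 9.072
Sum: 1×79.904 + 5×12.011 + 9×1.008 = 149.031 → 149.03 g/mol.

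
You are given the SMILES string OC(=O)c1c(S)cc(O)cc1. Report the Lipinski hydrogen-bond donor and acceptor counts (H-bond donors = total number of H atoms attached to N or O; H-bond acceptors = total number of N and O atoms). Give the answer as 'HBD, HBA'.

2, 3

Donors: find every N or O and count the H atoms it carries.
  atom 1 (O): bond orders sum to 1 → 1 H
  atom 3 (O): bond orders sum to 2 → 0 H
  atom 9 (O): bond orders sum to 1 → 1 H
Lipinski HBD = 2.
Acceptors: N atoms = 0, O atoms = 3 → HBA = 3.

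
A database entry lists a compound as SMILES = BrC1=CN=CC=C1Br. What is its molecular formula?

Walk through each heavy atom and fill implicit hydrogens from standard valence (C 4, N 3, O 2, S 2, halogen 1):
  atom 1: Br (halogen, monovalent) → 0 H
  atom 2: C, bond orders sum to 4 (valence 4) → 0 H
  atom 3: C, bond orders sum to 3 (valence 4) → 1 H
  atom 4: N, bond orders sum to 3 (valence 3) → 0 H
  atom 5: C, bond orders sum to 3 (valence 4) → 1 H
  atom 6: C, bond orders sum to 3 (valence 4) → 1 H
  atom 7: C, bond orders sum to 4 (valence 4) → 0 H
  atom 8: Br (halogen, monovalent) → 0 H
Totals → C:5, H:3, Br:2, N:1.

C5H3Br2N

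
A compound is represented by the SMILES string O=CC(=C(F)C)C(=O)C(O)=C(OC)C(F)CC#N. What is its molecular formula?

C11H11F2NO4

Walk through each heavy atom and fill implicit hydrogens from standard valence (C 4, N 3, O 2, S 2, halogen 1):
  atom 1: O, bond orders sum to 2 (valence 2) → 0 H
  atom 2: C, bond orders sum to 3 (valence 4) → 1 H
  atom 3: C, bond orders sum to 4 (valence 4) → 0 H
  atom 4: C, bond orders sum to 4 (valence 4) → 0 H
  atom 5: F (halogen, monovalent) → 0 H
  atom 6: C, bond orders sum to 1 (valence 4) → 3 H
  atom 7: C, bond orders sum to 4 (valence 4) → 0 H
  atom 8: O, bond orders sum to 2 (valence 2) → 0 H
  atom 9: C, bond orders sum to 4 (valence 4) → 0 H
  atom 10: O, bond orders sum to 1 (valence 2) → 1 H
  atom 11: C, bond orders sum to 4 (valence 4) → 0 H
  atom 12: O, bond orders sum to 2 (valence 2) → 0 H
  atom 13: C, bond orders sum to 1 (valence 4) → 3 H
  atom 14: C, bond orders sum to 3 (valence 4) → 1 H
  atom 15: F (halogen, monovalent) → 0 H
  atom 16: C, bond orders sum to 2 (valence 4) → 2 H
  atom 17: C, bond orders sum to 4 (valence 4) → 0 H
  atom 18: N, bond orders sum to 3 (valence 3) → 0 H
Totals → C:11, H:11, F:2, N:1, O:4.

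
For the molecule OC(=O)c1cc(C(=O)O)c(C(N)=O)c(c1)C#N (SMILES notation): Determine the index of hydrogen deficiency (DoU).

Molecular formula: C10H6N2O5.
DoU = (2C + 2 + N − H − X) / 2, where X is the halogen count and O/S are ignored.
    = (2·10 + 2 + 2 − 6 − 0) / 2 = 18 / 2 = 9.

9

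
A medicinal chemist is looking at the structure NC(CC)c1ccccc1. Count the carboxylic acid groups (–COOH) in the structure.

0

Scan the SMILES for the carboxylic acid motif — none present.
Groups that are present: 1 primary amine.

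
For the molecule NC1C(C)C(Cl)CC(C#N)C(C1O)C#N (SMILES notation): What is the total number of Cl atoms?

1

Scan the SMILES for Cl atoms (remember two-letter symbols like Cl and Br are single atoms).
Chlorine count: 1.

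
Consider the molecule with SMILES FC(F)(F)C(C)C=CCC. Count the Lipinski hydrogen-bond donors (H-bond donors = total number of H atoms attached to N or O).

Donors: find every N or O and count the H atoms it carries.
  (no N or O atoms present)
Lipinski HBD = 0.

0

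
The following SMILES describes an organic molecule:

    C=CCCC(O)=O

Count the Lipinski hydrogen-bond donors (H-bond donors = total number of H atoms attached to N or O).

Donors: find every N or O and count the H atoms it carries.
  atom 6 (O): bond orders sum to 1 → 1 H
  atom 7 (O): bond orders sum to 2 → 0 H
Lipinski HBD = 1.

1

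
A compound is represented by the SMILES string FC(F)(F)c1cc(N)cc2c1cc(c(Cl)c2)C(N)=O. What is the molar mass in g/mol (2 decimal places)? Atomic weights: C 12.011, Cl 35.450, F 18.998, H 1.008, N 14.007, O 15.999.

288.65 g/mol

First, the molecular formula is C12H8ClF3N2O (counting implicit H from valence).
  C: 12 × 12.011 = 144.132
  Cl: 1 × 35.450 = 35.450
  F: 3 × 18.998 = 56.994
  H: 8 × 1.008 = 8.064
  N: 2 × 14.007 = 28.014
  O: 1 × 15.999 = 15.999
Sum: 12×12.011 + 1×35.450 + 3×18.998 + 8×1.008 + 2×14.007 + 1×15.999 = 288.653 → 288.65 g/mol.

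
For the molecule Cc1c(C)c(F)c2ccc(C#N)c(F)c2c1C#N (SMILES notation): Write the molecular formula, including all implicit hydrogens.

C14H8F2N2

Walk through each heavy atom and fill implicit hydrogens from standard valence (C 4, N 3, O 2, S 2, halogen 1); for lowercase aromatic atoms, an aromatic c carries 1 H when it has two neighbours and 0 H with three, and aromatic n carries 0 H:
  atom 1: C, bond orders sum to 1 (valence 4) → 3 H
  atom 2: aromatic c, 3 neighbours → 0 H
  atom 3: aromatic c, 3 neighbours → 0 H
  atom 4: C, bond orders sum to 1 (valence 4) → 3 H
  atom 5: aromatic c, 3 neighbours → 0 H
  atom 6: F (halogen, monovalent) → 0 H
  atom 7: aromatic c, 3 neighbours → 0 H
  atom 8: aromatic c, 2 neighbours → 1 H
  atom 9: aromatic c, 2 neighbours → 1 H
  atom 10: aromatic c, 3 neighbours → 0 H
  atom 11: C, bond orders sum to 4 (valence 4) → 0 H
  atom 12: N, bond orders sum to 3 (valence 3) → 0 H
  atom 13: aromatic c, 3 neighbours → 0 H
  atom 14: F (halogen, monovalent) → 0 H
  atom 15: aromatic c, 3 neighbours → 0 H
  atom 16: aromatic c, 3 neighbours → 0 H
  atom 17: C, bond orders sum to 4 (valence 4) → 0 H
  atom 18: N, bond orders sum to 3 (valence 3) → 0 H
Totals → C:14, H:8, F:2, N:2.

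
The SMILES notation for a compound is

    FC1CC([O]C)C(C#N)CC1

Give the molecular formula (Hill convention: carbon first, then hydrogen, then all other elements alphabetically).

C8H12FNO

Walk through each heavy atom and fill implicit hydrogens from standard valence (C 4, N 3, O 2, S 2, halogen 1):
  atom 1: F (halogen, monovalent) → 0 H
  atom 2: C, bond orders sum to 3 (valence 4) → 1 H
  atom 3: C, bond orders sum to 2 (valence 4) → 2 H
  atom 4: C, bond orders sum to 3 (valence 4) → 1 H
  atom 5: O with explicit H count 0
  atom 6: C, bond orders sum to 1 (valence 4) → 3 H
  atom 7: C, bond orders sum to 3 (valence 4) → 1 H
  atom 8: C, bond orders sum to 4 (valence 4) → 0 H
  atom 9: N, bond orders sum to 3 (valence 3) → 0 H
  atom 10: C, bond orders sum to 2 (valence 4) → 2 H
  atom 11: C, bond orders sum to 2 (valence 4) → 2 H
Totals → C:8, H:12, F:1, N:1, O:1.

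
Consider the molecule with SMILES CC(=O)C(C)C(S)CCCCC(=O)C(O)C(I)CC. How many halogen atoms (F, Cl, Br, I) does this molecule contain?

1

Halogen atoms appear at heavy-atom position 17 (1×I).
Other groups present: 1 hydroxyl, 2 ketone, 1 thiol.
Halogen count: 1.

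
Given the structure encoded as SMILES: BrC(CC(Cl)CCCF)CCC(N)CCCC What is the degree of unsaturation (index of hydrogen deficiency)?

Molecular formula: C13H26BrClFN.
DoU = (2C + 2 + N − H − X) / 2, where X is the halogen count and O/S are ignored.
    = (2·13 + 2 + 1 − 26 − 3) / 2 = 0 / 2 = 0.

0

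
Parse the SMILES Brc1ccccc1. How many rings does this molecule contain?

In SMILES, each pair of matching ring-closure digits denotes one ring-closing bond; the number of such bonds equals the number of independent rings.
Ring-closure bonds here: 1.

1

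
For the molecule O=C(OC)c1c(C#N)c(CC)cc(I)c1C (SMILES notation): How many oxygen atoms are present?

Scan the SMILES for O atoms (remember two-letter symbols like Cl and Br are single atoms).
Oxygen count: 2.

2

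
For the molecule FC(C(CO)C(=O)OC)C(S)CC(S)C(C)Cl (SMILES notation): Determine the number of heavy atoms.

Every atom symbol written in the SMILES (organic subset) is one heavy atom; implicit H are not written.
Heavy atoms by element → C:10, Cl:1, F:1, O:3, S:2.
Total: 17.

17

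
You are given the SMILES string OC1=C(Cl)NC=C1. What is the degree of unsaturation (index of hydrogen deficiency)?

Degree of unsaturation = (number of rings) + (number of π bonds).
Ring closures in the SMILES: 1.
π bonds: 2 double bonds (each 1 DoU) → 2 DoU from unsaturation.
Total DoU = 1 + 2 = 3.

3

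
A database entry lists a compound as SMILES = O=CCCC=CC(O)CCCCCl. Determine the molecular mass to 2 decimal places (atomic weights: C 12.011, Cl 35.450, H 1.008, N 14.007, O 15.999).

204.69 g/mol

First, the molecular formula is C10H17ClO2 (counting implicit H from valence).
  C: 10 × 12.011 = 120.110
  Cl: 1 × 35.450 = 35.450
  H: 17 × 1.008 = 17.136
  O: 2 × 15.999 = 31.998
Sum: 10×12.011 + 1×35.450 + 17×1.008 + 2×15.999 = 204.694 → 204.69 g/mol.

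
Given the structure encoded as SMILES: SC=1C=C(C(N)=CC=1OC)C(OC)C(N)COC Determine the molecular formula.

Walk through each heavy atom and fill implicit hydrogens from standard valence (C 4, N 3, O 2, S 2, halogen 1):
  atom 1: S, bond orders sum to 1 (valence 2) → 1 H
  atom 2: C, bond orders sum to 4 (valence 4) → 0 H
  atom 3: C, bond orders sum to 3 (valence 4) → 1 H
  atom 4: C, bond orders sum to 4 (valence 4) → 0 H
  atom 5: C, bond orders sum to 4 (valence 4) → 0 H
  atom 6: N, bond orders sum to 1 (valence 3) → 2 H
  atom 7: C, bond orders sum to 3 (valence 4) → 1 H
  atom 8: C, bond orders sum to 4 (valence 4) → 0 H
  atom 9: O, bond orders sum to 2 (valence 2) → 0 H
  atom 10: C, bond orders sum to 1 (valence 4) → 3 H
  atom 11: C, bond orders sum to 3 (valence 4) → 1 H
  atom 12: O, bond orders sum to 2 (valence 2) → 0 H
  atom 13: C, bond orders sum to 1 (valence 4) → 3 H
  atom 14: C, bond orders sum to 3 (valence 4) → 1 H
  atom 15: N, bond orders sum to 1 (valence 3) → 2 H
  atom 16: C, bond orders sum to 2 (valence 4) → 2 H
  atom 17: O, bond orders sum to 2 (valence 2) → 0 H
  atom 18: C, bond orders sum to 1 (valence 4) → 3 H
Totals → C:12, H:20, N:2, O:3, S:1.
In Hill order: C12H20N2O3S.

C12H20N2O3S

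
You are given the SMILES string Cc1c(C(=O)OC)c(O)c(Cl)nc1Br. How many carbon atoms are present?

8

Count every carbon token in the SMILES (each C, including those in ring-closure positions and inside branches).
Carbon count: 8.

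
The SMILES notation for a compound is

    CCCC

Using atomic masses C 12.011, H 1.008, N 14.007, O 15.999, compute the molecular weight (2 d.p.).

58.12 g/mol

First, the molecular formula is C4H10 (counting implicit H from valence).
  C: 4 × 12.011 = 48.044
  H: 10 × 1.008 = 10.080
Sum: 4×12.011 + 10×1.008 = 58.124 → 58.12 g/mol.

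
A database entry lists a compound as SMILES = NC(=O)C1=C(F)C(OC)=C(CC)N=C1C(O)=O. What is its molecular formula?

Walk through each heavy atom and fill implicit hydrogens from standard valence (C 4, N 3, O 2, S 2, halogen 1):
  atom 1: N, bond orders sum to 1 (valence 3) → 2 H
  atom 2: C, bond orders sum to 4 (valence 4) → 0 H
  atom 3: O, bond orders sum to 2 (valence 2) → 0 H
  atom 4: C, bond orders sum to 4 (valence 4) → 0 H
  atom 5: C, bond orders sum to 4 (valence 4) → 0 H
  atom 6: F (halogen, monovalent) → 0 H
  atom 7: C, bond orders sum to 4 (valence 4) → 0 H
  atom 8: O, bond orders sum to 2 (valence 2) → 0 H
  atom 9: C, bond orders sum to 1 (valence 4) → 3 H
  atom 10: C, bond orders sum to 4 (valence 4) → 0 H
  atom 11: C, bond orders sum to 2 (valence 4) → 2 H
  atom 12: C, bond orders sum to 1 (valence 4) → 3 H
  atom 13: N, bond orders sum to 3 (valence 3) → 0 H
  atom 14: C, bond orders sum to 4 (valence 4) → 0 H
  atom 15: C, bond orders sum to 4 (valence 4) → 0 H
  atom 16: O, bond orders sum to 1 (valence 2) → 1 H
  atom 17: O, bond orders sum to 2 (valence 2) → 0 H
Totals → C:10, H:11, F:1, N:2, O:4.
In Hill order: C10H11FN2O4.

C10H11FN2O4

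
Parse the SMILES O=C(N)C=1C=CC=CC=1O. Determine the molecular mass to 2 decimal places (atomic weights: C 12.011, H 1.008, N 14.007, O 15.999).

First, the molecular formula is C7H7NO2 (counting implicit H from valence).
  C: 7 × 12.011 = 84.077
  H: 7 × 1.008 = 7.056
  N: 1 × 14.007 = 14.007
  O: 2 × 15.999 = 31.998
Sum: 7×12.011 + 7×1.008 + 1×14.007 + 2×15.999 = 137.138 → 137.14 g/mol.

137.14 g/mol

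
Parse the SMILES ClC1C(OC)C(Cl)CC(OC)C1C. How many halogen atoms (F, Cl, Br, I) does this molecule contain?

Halogen atoms appear at heavy-atom positions 1, 7 (2×Cl).
Other groups present: 2 ether.
Halogen count: 2.

2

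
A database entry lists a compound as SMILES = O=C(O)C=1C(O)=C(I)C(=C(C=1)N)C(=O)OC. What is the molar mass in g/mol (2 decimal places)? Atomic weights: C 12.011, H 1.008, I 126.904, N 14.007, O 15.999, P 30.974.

337.07 g/mol

First, the molecular formula is C9H8INO5 (counting implicit H from valence).
  C: 9 × 12.011 = 108.099
  H: 8 × 1.008 = 8.064
  I: 1 × 126.904 = 126.904
  N: 1 × 14.007 = 14.007
  O: 5 × 15.999 = 79.995
Sum: 9×12.011 + 8×1.008 + 1×126.904 + 1×14.007 + 5×15.999 = 337.069 → 337.07 g/mol.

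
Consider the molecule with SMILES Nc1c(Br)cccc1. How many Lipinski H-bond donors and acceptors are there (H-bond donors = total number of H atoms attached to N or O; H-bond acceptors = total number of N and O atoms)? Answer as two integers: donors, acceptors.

2, 1

Donors: find every N or O and count the H atoms it carries.
  atom 1 (N): bond orders sum to 1 → 2 H
Lipinski HBD = 2.
Acceptors: N atoms = 1, O atoms = 0 → HBA = 1.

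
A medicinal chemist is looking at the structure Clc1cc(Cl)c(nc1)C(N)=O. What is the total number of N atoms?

Scan the SMILES for N atoms (remember two-letter symbols like Cl and Br are single atoms).
Nitrogen count: 2.

2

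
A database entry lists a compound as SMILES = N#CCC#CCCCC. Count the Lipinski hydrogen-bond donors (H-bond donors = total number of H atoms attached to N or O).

Donors: find every N or O and count the H atoms it carries.
  atom 1 (N): bond orders sum to 3 → 0 H
Lipinski HBD = 0.

0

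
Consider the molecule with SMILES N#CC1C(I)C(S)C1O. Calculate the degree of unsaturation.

Degree of unsaturation = (number of rings) + (number of π bonds).
Ring closures in the SMILES: 1.
π bonds: 1 triple bond (each 2 DoU) → 2 DoU from unsaturation.
Total DoU = 1 + 2 = 3.

3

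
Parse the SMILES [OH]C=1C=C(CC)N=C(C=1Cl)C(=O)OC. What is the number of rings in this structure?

1

In SMILES, each pair of matching ring-closure digits denotes one ring-closing bond; the number of such bonds equals the number of independent rings.
Ring-closure bonds here: 1.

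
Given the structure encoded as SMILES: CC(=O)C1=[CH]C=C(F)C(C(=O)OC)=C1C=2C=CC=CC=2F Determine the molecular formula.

Walk through each heavy atom and fill implicit hydrogens from standard valence (C 4, N 3, O 2, S 2, halogen 1):
  atom 1: C, bond orders sum to 1 (valence 4) → 3 H
  atom 2: C, bond orders sum to 4 (valence 4) → 0 H
  atom 3: O, bond orders sum to 2 (valence 2) → 0 H
  atom 4: C, bond orders sum to 4 (valence 4) → 0 H
  atom 5: C with explicit H count 1
  atom 6: C, bond orders sum to 3 (valence 4) → 1 H
  atom 7: C, bond orders sum to 4 (valence 4) → 0 H
  atom 8: F (halogen, monovalent) → 0 H
  atom 9: C, bond orders sum to 4 (valence 4) → 0 H
  atom 10: C, bond orders sum to 4 (valence 4) → 0 H
  atom 11: O, bond orders sum to 2 (valence 2) → 0 H
  atom 12: O, bond orders sum to 2 (valence 2) → 0 H
  atom 13: C, bond orders sum to 1 (valence 4) → 3 H
  atom 14: C, bond orders sum to 4 (valence 4) → 0 H
  atom 15: C, bond orders sum to 4 (valence 4) → 0 H
  atom 16: C, bond orders sum to 3 (valence 4) → 1 H
  atom 17: C, bond orders sum to 3 (valence 4) → 1 H
  atom 18: C, bond orders sum to 3 (valence 4) → 1 H
  atom 19: C, bond orders sum to 3 (valence 4) → 1 H
  atom 20: C, bond orders sum to 4 (valence 4) → 0 H
  atom 21: F (halogen, monovalent) → 0 H
Totals → C:16, H:12, F:2, O:3.

C16H12F2O3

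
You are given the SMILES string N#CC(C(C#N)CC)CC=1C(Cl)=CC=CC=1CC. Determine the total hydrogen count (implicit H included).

17

Walk through each heavy atom and fill implicit hydrogens from standard valence (C 4, N 3, O 2, S 2, halogen 1):
  atom 1: N, bond orders sum to 3 (valence 3) → 0 H
  atom 2: C, bond orders sum to 4 (valence 4) → 0 H
  atom 3: C, bond orders sum to 3 (valence 4) → 1 H
  atom 4: C, bond orders sum to 3 (valence 4) → 1 H
  atom 5: C, bond orders sum to 4 (valence 4) → 0 H
  atom 6: N, bond orders sum to 3 (valence 3) → 0 H
  atom 7: C, bond orders sum to 2 (valence 4) → 2 H
  atom 8: C, bond orders sum to 1 (valence 4) → 3 H
  atom 9: C, bond orders sum to 2 (valence 4) → 2 H
  atom 10: C, bond orders sum to 4 (valence 4) → 0 H
  atom 11: C, bond orders sum to 4 (valence 4) → 0 H
  atom 12: Cl (halogen, monovalent) → 0 H
  atom 13: C, bond orders sum to 3 (valence 4) → 1 H
  atom 14: C, bond orders sum to 3 (valence 4) → 1 H
  atom 15: C, bond orders sum to 3 (valence 4) → 1 H
  atom 16: C, bond orders sum to 4 (valence 4) → 0 H
  atom 17: C, bond orders sum to 2 (valence 4) → 2 H
  atom 18: C, bond orders sum to 1 (valence 4) → 3 H
Total hydrogens: 17.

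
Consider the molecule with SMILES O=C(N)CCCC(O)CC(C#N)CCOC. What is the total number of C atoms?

11

Count every carbon token in the SMILES (each C, including those in ring-closure positions and inside branches).
Carbon count: 11.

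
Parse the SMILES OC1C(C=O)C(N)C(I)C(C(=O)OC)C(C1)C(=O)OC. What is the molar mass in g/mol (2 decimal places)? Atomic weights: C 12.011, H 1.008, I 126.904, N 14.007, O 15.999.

First, the molecular formula is C12H18INO6 (counting implicit H from valence).
  C: 12 × 12.011 = 144.132
  H: 18 × 1.008 = 18.144
  I: 1 × 126.904 = 126.904
  N: 1 × 14.007 = 14.007
  O: 6 × 15.999 = 95.994
Sum: 12×12.011 + 18×1.008 + 1×126.904 + 1×14.007 + 6×15.999 = 399.181 → 399.18 g/mol.

399.18 g/mol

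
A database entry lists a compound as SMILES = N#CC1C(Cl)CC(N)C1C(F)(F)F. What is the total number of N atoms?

Scan the SMILES for N atoms (remember two-letter symbols like Cl and Br are single atoms).
Nitrogen count: 2.

2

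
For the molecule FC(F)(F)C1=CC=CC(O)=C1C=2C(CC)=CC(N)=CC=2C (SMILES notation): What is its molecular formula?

C16H16F3NO

Walk through each heavy atom and fill implicit hydrogens from standard valence (C 4, N 3, O 2, S 2, halogen 1):
  atom 1: F (halogen, monovalent) → 0 H
  atom 2: C, bond orders sum to 4 (valence 4) → 0 H
  atom 3: F (halogen, monovalent) → 0 H
  atom 4: F (halogen, monovalent) → 0 H
  atom 5: C, bond orders sum to 4 (valence 4) → 0 H
  atom 6: C, bond orders sum to 3 (valence 4) → 1 H
  atom 7: C, bond orders sum to 3 (valence 4) → 1 H
  atom 8: C, bond orders sum to 3 (valence 4) → 1 H
  atom 9: C, bond orders sum to 4 (valence 4) → 0 H
  atom 10: O, bond orders sum to 1 (valence 2) → 1 H
  atom 11: C, bond orders sum to 4 (valence 4) → 0 H
  atom 12: C, bond orders sum to 4 (valence 4) → 0 H
  atom 13: C, bond orders sum to 4 (valence 4) → 0 H
  atom 14: C, bond orders sum to 2 (valence 4) → 2 H
  atom 15: C, bond orders sum to 1 (valence 4) → 3 H
  atom 16: C, bond orders sum to 3 (valence 4) → 1 H
  atom 17: C, bond orders sum to 4 (valence 4) → 0 H
  atom 18: N, bond orders sum to 1 (valence 3) → 2 H
  atom 19: C, bond orders sum to 3 (valence 4) → 1 H
  atom 20: C, bond orders sum to 4 (valence 4) → 0 H
  atom 21: C, bond orders sum to 1 (valence 4) → 3 H
Totals → C:16, H:16, F:3, N:1, O:1.
In Hill order: C16H16F3NO.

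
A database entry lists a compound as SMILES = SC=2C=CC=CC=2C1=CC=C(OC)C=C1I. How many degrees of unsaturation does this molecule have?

8

Degree of unsaturation = (number of rings) + (number of π bonds).
Ring closures in the SMILES: 2.
π bonds: 6 double bonds (each 1 DoU) → 6 DoU from unsaturation.
Total DoU = 2 + 6 = 8.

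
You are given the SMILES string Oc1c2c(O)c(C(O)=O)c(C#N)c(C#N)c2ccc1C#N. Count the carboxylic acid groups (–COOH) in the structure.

1

The carboxylic acid motif appears at heavy-atom position 7 in the SMILES.
Other groups present: 2 hydroxyl, 3 nitrile.
Carboxylic acid count: 1.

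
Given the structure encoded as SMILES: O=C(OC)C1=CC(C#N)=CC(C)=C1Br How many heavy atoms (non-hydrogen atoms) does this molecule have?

14

Every atom symbol written in the SMILES (organic subset) is one heavy atom; implicit H are not written.
Heavy atoms by element → Br:1, C:10, N:1, O:2.
Total: 14.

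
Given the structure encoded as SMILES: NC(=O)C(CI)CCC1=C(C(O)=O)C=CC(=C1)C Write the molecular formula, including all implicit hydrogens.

C13H16INO3

Walk through each heavy atom and fill implicit hydrogens from standard valence (C 4, N 3, O 2, S 2, halogen 1):
  atom 1: N, bond orders sum to 1 (valence 3) → 2 H
  atom 2: C, bond orders sum to 4 (valence 4) → 0 H
  atom 3: O, bond orders sum to 2 (valence 2) → 0 H
  atom 4: C, bond orders sum to 3 (valence 4) → 1 H
  atom 5: C, bond orders sum to 2 (valence 4) → 2 H
  atom 6: I (halogen, monovalent) → 0 H
  atom 7: C, bond orders sum to 2 (valence 4) → 2 H
  atom 8: C, bond orders sum to 2 (valence 4) → 2 H
  atom 9: C, bond orders sum to 4 (valence 4) → 0 H
  atom 10: C, bond orders sum to 4 (valence 4) → 0 H
  atom 11: C, bond orders sum to 4 (valence 4) → 0 H
  atom 12: O, bond orders sum to 1 (valence 2) → 1 H
  atom 13: O, bond orders sum to 2 (valence 2) → 0 H
  atom 14: C, bond orders sum to 3 (valence 4) → 1 H
  atom 15: C, bond orders sum to 3 (valence 4) → 1 H
  atom 16: C, bond orders sum to 4 (valence 4) → 0 H
  atom 17: C, bond orders sum to 3 (valence 4) → 1 H
  atom 18: C, bond orders sum to 1 (valence 4) → 3 H
Totals → C:13, H:16, I:1, N:1, O:3.
In Hill order: C13H16INO3.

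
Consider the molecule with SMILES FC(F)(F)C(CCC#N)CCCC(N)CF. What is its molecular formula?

C10H16F4N2

Walk through each heavy atom and fill implicit hydrogens from standard valence (C 4, N 3, O 2, S 2, halogen 1):
  atom 1: F (halogen, monovalent) → 0 H
  atom 2: C, bond orders sum to 4 (valence 4) → 0 H
  atom 3: F (halogen, monovalent) → 0 H
  atom 4: F (halogen, monovalent) → 0 H
  atom 5: C, bond orders sum to 3 (valence 4) → 1 H
  atom 6: C, bond orders sum to 2 (valence 4) → 2 H
  atom 7: C, bond orders sum to 2 (valence 4) → 2 H
  atom 8: C, bond orders sum to 4 (valence 4) → 0 H
  atom 9: N, bond orders sum to 3 (valence 3) → 0 H
  atom 10: C, bond orders sum to 2 (valence 4) → 2 H
  atom 11: C, bond orders sum to 2 (valence 4) → 2 H
  atom 12: C, bond orders sum to 2 (valence 4) → 2 H
  atom 13: C, bond orders sum to 3 (valence 4) → 1 H
  atom 14: N, bond orders sum to 1 (valence 3) → 2 H
  atom 15: C, bond orders sum to 2 (valence 4) → 2 H
  atom 16: F (halogen, monovalent) → 0 H
Totals → C:10, H:16, F:4, N:2.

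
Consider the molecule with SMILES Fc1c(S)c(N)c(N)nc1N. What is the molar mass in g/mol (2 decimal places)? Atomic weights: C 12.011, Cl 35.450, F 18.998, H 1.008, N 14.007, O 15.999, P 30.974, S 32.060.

First, the molecular formula is C5H7FN4S (counting implicit H from valence).
  C: 5 × 12.011 = 60.055
  F: 1 × 18.998 = 18.998
  H: 7 × 1.008 = 7.056
  N: 4 × 14.007 = 56.028
  S: 1 × 32.060 = 32.060
Sum: 5×12.011 + 1×18.998 + 7×1.008 + 4×14.007 + 1×32.060 = 174.197 → 174.20 g/mol.

174.20 g/mol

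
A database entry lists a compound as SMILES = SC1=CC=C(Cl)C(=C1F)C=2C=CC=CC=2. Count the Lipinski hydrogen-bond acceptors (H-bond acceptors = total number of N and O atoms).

N atoms: 0; O atoms: 0.
Lipinski HBA = 0 + 0 = 0.

0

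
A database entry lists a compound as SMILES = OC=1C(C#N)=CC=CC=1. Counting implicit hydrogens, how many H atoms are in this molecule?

5

Walk through each heavy atom and fill implicit hydrogens from standard valence (C 4, N 3, O 2, S 2, halogen 1):
  atom 1: O, bond orders sum to 1 (valence 2) → 1 H
  atom 2: C, bond orders sum to 4 (valence 4) → 0 H
  atom 3: C, bond orders sum to 4 (valence 4) → 0 H
  atom 4: C, bond orders sum to 4 (valence 4) → 0 H
  atom 5: N, bond orders sum to 3 (valence 3) → 0 H
  atom 6: C, bond orders sum to 3 (valence 4) → 1 H
  atom 7: C, bond orders sum to 3 (valence 4) → 1 H
  atom 8: C, bond orders sum to 3 (valence 4) → 1 H
  atom 9: C, bond orders sum to 3 (valence 4) → 1 H
Total hydrogens: 5.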